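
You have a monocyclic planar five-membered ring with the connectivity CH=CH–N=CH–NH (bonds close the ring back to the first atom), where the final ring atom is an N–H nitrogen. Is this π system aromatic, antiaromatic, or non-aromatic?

The p orbitals form a continuous loop: the double-bond atoms are sp², each contributing one p electron; the doubly-bonded nitrogens are pyridine-type — their lone pairs lie in the ring plane, leaving one electron in the p orbital; the pyrrole-type nitrogen donates its lone pair from the p orbital. The ring is fully conjugated.
Adding the contributions, 2 × 2 = 4 from the double-bond units + 2 from the NH atom = 6.
With 6 π electrons (n = 1), the Hückel 4n+2 condition holds.

Aromatic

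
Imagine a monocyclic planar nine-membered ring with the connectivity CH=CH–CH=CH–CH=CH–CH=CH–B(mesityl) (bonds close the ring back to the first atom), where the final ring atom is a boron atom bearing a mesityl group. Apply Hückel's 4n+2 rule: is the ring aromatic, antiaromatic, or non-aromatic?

Check conjugation: every atom in a ring double bond is sp² and brings one electron to the p orbital; the boron has an empty p orbital — every position has a p orbital, so the cyclic π system is continuous.
Tallying contributions gives 4 × 2 = 8 from the double-bond units + 0 from the B(mesityl) atom = 8.
With 8 = 4·2 π electrons, Hückel's rule classifies the planar ring as antiaromatic.

Antiaromatic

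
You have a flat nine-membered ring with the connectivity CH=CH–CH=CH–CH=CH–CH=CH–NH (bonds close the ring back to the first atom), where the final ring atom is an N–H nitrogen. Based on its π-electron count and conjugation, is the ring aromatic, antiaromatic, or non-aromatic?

Aromatic

Every ring atom contributes a p orbital perpendicular to the ring (each doubly-bonded ring atom is sp² with one p-orbital electron; the pyrrole-type nitrogen donates its lone pair from the p orbital), so the π system is cyclic and fully conjugated.
π-electron count: 4 × 2 = 8 from the double-bond units + 2 from the NH atom = 10.
With 10 π electrons (n = 2), the Hückel 4n+2 condition holds.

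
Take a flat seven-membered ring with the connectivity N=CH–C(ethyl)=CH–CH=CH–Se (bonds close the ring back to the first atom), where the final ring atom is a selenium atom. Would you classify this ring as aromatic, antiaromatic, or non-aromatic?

All ring atoms are sp² and supply a p orbital to the ring (every atom in a ring double bond is sp² and brings one electron to the p orbital; each sp² =N– keeps its lone pair in-plane and puts one electron into the π system; the selenium donates one lone pair from its p orbital); the conjugation is uninterrupted.
Counting π electrons: 3 × 2 = 6 from the double-bond units + 2 from the Se atom = 8.
With 8 = 4·2 π electrons, Hückel's rule classifies the planar ring as antiaromatic.

Antiaromatic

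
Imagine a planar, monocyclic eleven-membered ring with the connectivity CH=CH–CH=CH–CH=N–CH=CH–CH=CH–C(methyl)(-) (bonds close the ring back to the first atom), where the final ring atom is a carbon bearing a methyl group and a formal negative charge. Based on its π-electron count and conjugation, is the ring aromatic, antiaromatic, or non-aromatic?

Antiaromatic

The p orbitals form a continuous loop: every atom in a ring double bond is sp² and brings one electron to the p orbital; each sp² =N– keeps its lone pair in-plane and puts one electron into the π system; the carbanion's lone pair occupies the p orbital. The ring is fully conjugated.
Tallying contributions gives 5 × 2 = 10 from the double-bond units + 2 from the C(methyl)(-) atom = 12.
12 = 4(3); a planar, fully conjugated 4n system is antiaromatic.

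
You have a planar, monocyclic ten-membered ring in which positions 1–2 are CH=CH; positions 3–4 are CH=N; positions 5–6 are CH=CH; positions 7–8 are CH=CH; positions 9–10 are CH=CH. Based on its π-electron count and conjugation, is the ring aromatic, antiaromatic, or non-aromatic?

All ring atoms are sp² and supply a p orbital to the ring (each doubly-bonded ring atom is sp² with one p-orbital electron; each sp² =N– keeps its lone pair in-plane and puts one electron into the π system); the conjugation is uninterrupted.
Counting π electrons: 5 × 2 = 10 from the 5 double-bond units.
With 10 π electrons (n = 2), the Hückel 4n+2 condition holds.

Aromatic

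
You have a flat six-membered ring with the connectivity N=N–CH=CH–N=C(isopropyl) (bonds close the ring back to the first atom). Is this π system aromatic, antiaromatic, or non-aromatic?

All ring atoms are sp² and supply a p orbital to the ring (every atom in a ring double bond is sp² and brings one electron to the p orbital; each sp² =N– keeps its lone pair in-plane and puts one electron into the π system); the conjugation is uninterrupted.
Adding the contributions, 3 × 2 = 6 from the 3 double-bond units.
With 6 π electrons (n = 1), the Hückel 4n+2 condition holds.

Aromatic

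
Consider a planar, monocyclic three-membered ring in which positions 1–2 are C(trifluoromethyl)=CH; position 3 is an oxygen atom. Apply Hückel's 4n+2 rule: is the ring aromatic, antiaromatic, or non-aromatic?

All ring atoms are sp² and supply a p orbital to the ring (every atom in a ring double bond is sp² and brings one electron to the p orbital; the oxygen donates one lone pair from its p orbital); the conjugation is uninterrupted.
Tallying contributions gives 1 × 2 = 2 from the double-bond unit + 2 from the O atom = 4.
A 4n π count (4, n = 1) in a planar conjugated ring means antiaromatic.

Antiaromatic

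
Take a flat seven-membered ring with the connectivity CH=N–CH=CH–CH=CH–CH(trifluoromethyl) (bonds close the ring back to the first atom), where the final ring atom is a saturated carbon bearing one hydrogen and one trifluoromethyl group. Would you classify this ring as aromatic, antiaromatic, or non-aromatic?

Non-aromatic

The CH(trifluoromethyl) position has four σ bonds — that saturated carbon is sp³ and has no p orbital in the ring π system — so the cyclic conjugation is interrupted.
Without a continuous loop of overlapping p orbitals the Hückel electron count never comes into play.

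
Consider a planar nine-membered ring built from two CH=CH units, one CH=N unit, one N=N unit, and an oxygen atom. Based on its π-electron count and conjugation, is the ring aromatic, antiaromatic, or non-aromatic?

All ring atoms are sp² and supply a p orbital to the ring (the double-bond atoms are sp², each contributing one p electron; each =N– nitrogen is pyridine-type (lone pair in the sp² plane, one electron in the p orbital); the oxygen donates one lone pair from its p orbital); the conjugation is uninterrupted.
π-electron count: 4 × 2 = 8 from the double-bond units + 2 from the O atom = 10.
That gives a 4n+2 count (10, n = 2).

Aromatic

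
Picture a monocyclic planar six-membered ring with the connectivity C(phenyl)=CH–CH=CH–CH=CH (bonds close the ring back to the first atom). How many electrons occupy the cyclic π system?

The p orbitals form a continuous loop: the double-bond atoms are sp², each contributing one p electron. The ring is fully conjugated.
Tallying contributions gives 3 × 2 = 6 from the 3 double-bond units.

6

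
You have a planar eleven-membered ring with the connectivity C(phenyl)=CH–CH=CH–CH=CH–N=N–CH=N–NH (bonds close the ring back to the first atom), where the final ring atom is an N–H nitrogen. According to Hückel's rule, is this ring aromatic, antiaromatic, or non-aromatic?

Antiaromatic

Every ring atom contributes a p orbital perpendicular to the ring (every atom in a ring double bond is sp² and brings one electron to the p orbital; each =N– nitrogen is pyridine-type (lone pair in the sp² plane, one electron in the p orbital); the pyrrole-type nitrogen donates its lone pair from the p orbital), so the π system is cyclic and fully conjugated.
Tallying contributions gives 5 × 2 = 10 from the double-bond units + 2 from the NH atom = 12.
With 12 = 4·3 π electrons, Hückel's rule classifies the planar ring as antiaromatic.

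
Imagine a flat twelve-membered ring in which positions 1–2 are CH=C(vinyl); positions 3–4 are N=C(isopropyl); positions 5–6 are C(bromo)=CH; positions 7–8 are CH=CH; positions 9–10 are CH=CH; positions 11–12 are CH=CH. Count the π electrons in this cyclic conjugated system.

Every ring atom contributes a p orbital perpendicular to the ring (the double-bond atoms are sp², each contributing one p electron; each sp² =N– keeps its lone pair in-plane and puts one electron into the π system), so the π system is cyclic and fully conjugated.
Adding the contributions, 6 × 2 = 12 from the 6 double-bond units.

12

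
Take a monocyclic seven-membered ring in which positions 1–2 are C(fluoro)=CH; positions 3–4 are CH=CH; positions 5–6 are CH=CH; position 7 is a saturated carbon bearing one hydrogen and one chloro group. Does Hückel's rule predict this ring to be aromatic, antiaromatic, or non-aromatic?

The CH(chloro) position has four σ bonds — that saturated carbon is sp³ and has no p orbital in the ring π system — so the cyclic conjugation is interrupted.
Hückel's rule only applies to fully conjugated rings, so this one is simply non-aromatic.

Non-aromatic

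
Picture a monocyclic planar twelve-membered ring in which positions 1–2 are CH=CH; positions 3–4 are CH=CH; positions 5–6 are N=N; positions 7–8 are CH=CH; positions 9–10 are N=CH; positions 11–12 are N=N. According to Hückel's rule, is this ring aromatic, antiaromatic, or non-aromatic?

All ring atoms are sp² and supply a p orbital to the ring (each doubly-bonded ring atom is sp² with one p-orbital electron; the doubly-bonded nitrogens are pyridine-type — their lone pairs lie in the ring plane, leaving one electron in the p orbital); the conjugation is uninterrupted.
Adding the contributions, 6 × 2 = 12 from the 6 double-bond units.
A 4n π count (12, n = 3) in a planar conjugated ring means antiaromatic.

Antiaromatic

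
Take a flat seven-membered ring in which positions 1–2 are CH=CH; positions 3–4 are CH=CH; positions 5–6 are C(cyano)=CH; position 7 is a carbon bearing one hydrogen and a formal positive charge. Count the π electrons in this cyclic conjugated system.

Check conjugation: every atom in a ring double bond is sp² and brings one electron to the p orbital; the carbocation has an empty p orbital — every position has a p orbital, so the cyclic π system is continuous.
Tallying contributions gives 3 × 2 = 6 from the double-bond units + 0 from the CH(+) atom = 6.

6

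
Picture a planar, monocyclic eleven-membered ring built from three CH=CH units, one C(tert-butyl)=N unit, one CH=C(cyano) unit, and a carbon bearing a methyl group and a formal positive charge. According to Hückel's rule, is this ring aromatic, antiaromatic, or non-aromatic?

Aromatic

All ring atoms are sp² and supply a p orbital to the ring (each doubly-bonded ring atom is sp² with one p-orbital electron; each =N– nitrogen is pyridine-type (lone pair in the sp² plane, one electron in the p orbital); the carbocation has an empty p orbital); the conjugation is uninterrupted.
π-electron count: 5 × 2 = 10 from the double-bond units + 0 from the C(methyl)(+) atom = 10.
10 = 4(2) + 2, which satisfies Hückel's 4n+2 rule.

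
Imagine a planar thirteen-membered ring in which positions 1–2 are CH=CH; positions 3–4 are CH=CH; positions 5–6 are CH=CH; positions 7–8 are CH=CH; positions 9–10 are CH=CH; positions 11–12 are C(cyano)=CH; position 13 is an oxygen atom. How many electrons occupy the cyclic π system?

14

The p orbitals form a continuous loop: every atom in a ring double bond is sp² and brings one electron to the p orbital; the oxygen donates one lone pair from its p orbital. The ring is fully conjugated.
Adding the contributions, 6 × 2 = 12 from the double-bond units + 2 from the O atom = 14.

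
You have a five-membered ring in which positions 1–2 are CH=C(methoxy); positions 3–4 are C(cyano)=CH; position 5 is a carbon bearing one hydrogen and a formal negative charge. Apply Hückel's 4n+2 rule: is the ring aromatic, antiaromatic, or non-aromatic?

Check conjugation: each doubly-bonded ring atom is sp² with one p-orbital electron; the carbanion's lone pair occupies the p orbital — every position has a p orbital, so the cyclic π system is continuous.
π-electron count: 2 × 2 = 4 from the double-bond units + 2 from the CH(-) atom = 6.
That gives a 4n+2 count (6, n = 1).

Aromatic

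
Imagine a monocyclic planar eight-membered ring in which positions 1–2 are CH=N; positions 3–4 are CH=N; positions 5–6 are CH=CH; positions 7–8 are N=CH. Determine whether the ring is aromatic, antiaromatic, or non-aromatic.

Antiaromatic

Every ring atom contributes a p orbital perpendicular to the ring (each doubly-bonded ring atom is sp² with one p-orbital electron; each sp² =N– keeps its lone pair in-plane and puts one electron into the π system), so the π system is cyclic and fully conjugated.
Counting π electrons: 4 × 2 = 8 from the 4 double-bond units.
8 is a 4n count (n = 2), so the planar conjugated ring is antiaromatic.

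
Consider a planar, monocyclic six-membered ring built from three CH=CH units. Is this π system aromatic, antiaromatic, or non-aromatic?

Every ring atom contributes a p orbital perpendicular to the ring (the double-bond atoms are sp², each contributing one p electron), so the π system is cyclic and fully conjugated.
π-electron count: 3 × 2 = 6 from the 3 double-bond units.
That gives a 4n+2 count (6, n = 1).

Aromatic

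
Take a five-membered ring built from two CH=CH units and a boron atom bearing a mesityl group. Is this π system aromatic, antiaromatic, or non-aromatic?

Every ring atom contributes a p orbital perpendicular to the ring (every atom in a ring double bond is sp² and brings one electron to the p orbital; the boron has an empty p orbital), so the π system is cyclic and fully conjugated.
Counting π electrons: 2 × 2 = 4 from the double-bond units + 0 from the B(mesityl) atom = 4.
With 4 = 4·1 π electrons, Hückel's rule classifies the planar ring as antiaromatic.

Antiaromatic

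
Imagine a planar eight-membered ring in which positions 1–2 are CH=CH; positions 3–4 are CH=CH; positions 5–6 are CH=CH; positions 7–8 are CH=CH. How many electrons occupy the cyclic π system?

The p orbitals form a continuous loop: every atom in a ring double bond is sp² and brings one electron to the p orbital. The ring is fully conjugated.
Tallying contributions gives 4 × 2 = 8 from the 4 double-bond units.
(This ring is cyclooctatetraene.)

8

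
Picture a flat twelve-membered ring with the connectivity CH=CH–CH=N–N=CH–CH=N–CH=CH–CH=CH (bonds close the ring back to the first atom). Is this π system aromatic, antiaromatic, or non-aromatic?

Antiaromatic

Every ring atom contributes a p orbital perpendicular to the ring (every atom in a ring double bond is sp² and brings one electron to the p orbital; the doubly-bonded nitrogens are pyridine-type — their lone pairs lie in the ring plane, leaving one electron in the p orbital), so the π system is cyclic and fully conjugated.
Adding the contributions, 6 × 2 = 12 from the 6 double-bond units.
12 is a 4n count (n = 3), so the planar conjugated ring is antiaromatic.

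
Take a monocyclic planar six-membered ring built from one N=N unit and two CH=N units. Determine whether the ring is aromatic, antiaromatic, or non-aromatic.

All ring atoms are sp² and supply a p orbital to the ring (each doubly-bonded ring atom is sp² with one p-orbital electron; each =N– nitrogen is pyridine-type (lone pair in the sp² plane, one electron in the p orbital)); the conjugation is uninterrupted.
Adding the contributions, 3 × 2 = 6 from the 3 double-bond units.
6 = 4(1) + 2, which satisfies Hückel's 4n+2 rule.

Aromatic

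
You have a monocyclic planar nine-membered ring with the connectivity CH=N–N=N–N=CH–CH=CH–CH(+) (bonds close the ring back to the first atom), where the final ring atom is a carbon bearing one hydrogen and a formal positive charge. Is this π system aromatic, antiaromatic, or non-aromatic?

Antiaromatic

Check conjugation: every atom in a ring double bond is sp² and brings one electron to the p orbital; each sp² =N– keeps its lone pair in-plane and puts one electron into the π system; the carbocation has an empty p orbital — every position has a p orbital, so the cyclic π system is continuous.
π-electron count: 4 × 2 = 8 from the double-bond units + 0 from the CH(+) atom = 8.
8 is a 4n count (n = 2), so the planar conjugated ring is antiaromatic.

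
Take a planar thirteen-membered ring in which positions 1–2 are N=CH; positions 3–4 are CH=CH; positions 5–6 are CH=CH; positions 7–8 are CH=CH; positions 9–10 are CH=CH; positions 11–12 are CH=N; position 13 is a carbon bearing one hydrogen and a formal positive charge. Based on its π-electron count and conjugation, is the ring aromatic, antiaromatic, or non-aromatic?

Antiaromatic

Every ring atom contributes a p orbital perpendicular to the ring (each doubly-bonded ring atom is sp² with one p-orbital electron; the doubly-bonded nitrogens are pyridine-type — their lone pairs lie in the ring plane, leaving one electron in the p orbital; the carbocation has an empty p orbital), so the π system is cyclic and fully conjugated.
π-electron count: 6 × 2 = 12 from the double-bond units + 0 from the CH(+) atom = 12.
12 is a 4n count (n = 3), so the planar conjugated ring is antiaromatic.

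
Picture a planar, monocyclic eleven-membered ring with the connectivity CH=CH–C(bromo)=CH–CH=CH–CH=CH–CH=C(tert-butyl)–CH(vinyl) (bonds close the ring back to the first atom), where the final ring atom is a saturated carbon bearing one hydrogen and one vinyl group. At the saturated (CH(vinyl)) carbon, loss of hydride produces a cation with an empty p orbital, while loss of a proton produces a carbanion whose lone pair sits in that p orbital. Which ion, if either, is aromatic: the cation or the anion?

In both ions every ring atom is sp² and contributes a p orbital, so both rings are fully conjugated.
Cation: 5 × 2 + 0 = 10 π electrons → 4(2)+2, aromatic.
Anion: 5 × 2 + 2 = 12 π electrons → 4(3), antiaromatic.

The cation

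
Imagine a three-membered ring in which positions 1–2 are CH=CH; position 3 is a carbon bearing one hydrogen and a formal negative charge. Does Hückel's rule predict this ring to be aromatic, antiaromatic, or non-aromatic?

Antiaromatic

All ring atoms are sp² and supply a p orbital to the ring (each doubly-bonded ring atom is sp² with one p-orbital electron; the carbanion's lone pair occupies the p orbital); the conjugation is uninterrupted.
π-electron count: 1 × 2 = 2 from the double-bond unit + 2 from the CH(-) atom = 4.
4 is a 4n count (n = 1), so the planar conjugated ring is antiaromatic.
(The species described is the cyclopropenyl anion.)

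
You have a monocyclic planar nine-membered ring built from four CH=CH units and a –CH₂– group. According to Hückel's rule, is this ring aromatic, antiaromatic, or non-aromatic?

Non-aromatic

At the CH2 position, the tetrahedral CH₂ carbon is sp³ and has no p orbital in the ring π system; the ring's p-orbital overlap is broken there.
Hückel's rule only applies to fully conjugated rings, so this one is simply non-aromatic.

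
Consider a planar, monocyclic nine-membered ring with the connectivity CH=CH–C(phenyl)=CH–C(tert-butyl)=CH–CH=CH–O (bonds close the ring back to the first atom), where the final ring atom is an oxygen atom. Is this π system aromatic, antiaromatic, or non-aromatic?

Aromatic

The p orbitals form a continuous loop: every atom in a ring double bond is sp² and brings one electron to the p orbital; the oxygen donates one lone pair from its p orbital. The ring is fully conjugated.
π-electron count: 4 × 2 = 8 from the double-bond units + 2 from the O atom = 10.
Since 10 = 4·2 + 2, the ring meets the 4n+2 criterion.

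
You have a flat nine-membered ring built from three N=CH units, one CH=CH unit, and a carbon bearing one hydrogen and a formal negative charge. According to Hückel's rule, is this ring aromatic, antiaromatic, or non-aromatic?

Aromatic

The p orbitals form a continuous loop: every atom in a ring double bond is sp² and brings one electron to the p orbital; the doubly-bonded nitrogens are pyridine-type — their lone pairs lie in the ring plane, leaving one electron in the p orbital; the carbanion's lone pair occupies the p orbital. The ring is fully conjugated.
Tallying contributions gives 4 × 2 = 8 from the double-bond units + 2 from the CH(-) atom = 10.
10 = 4(2) + 2, which satisfies Hückel's 4n+2 rule.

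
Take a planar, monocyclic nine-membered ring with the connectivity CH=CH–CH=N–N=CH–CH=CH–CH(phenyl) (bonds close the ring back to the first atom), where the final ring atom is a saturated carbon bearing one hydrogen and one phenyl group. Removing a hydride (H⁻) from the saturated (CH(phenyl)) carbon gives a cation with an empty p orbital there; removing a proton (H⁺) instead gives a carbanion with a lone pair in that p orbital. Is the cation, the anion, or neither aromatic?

Both ions have a continuous loop of p orbitals — each ring atom is sp².
Cation: 4 × 2 + 0 = 8 π electrons → 4(2), antiaromatic.
Anion: 4 × 2 + 2 = 10 π electrons → 4(2)+2, aromatic.

The anion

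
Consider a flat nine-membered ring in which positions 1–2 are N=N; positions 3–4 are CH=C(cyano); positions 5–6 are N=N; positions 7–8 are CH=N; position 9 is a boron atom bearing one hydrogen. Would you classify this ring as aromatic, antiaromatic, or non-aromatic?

Antiaromatic

All ring atoms are sp² and supply a p orbital to the ring (every atom in a ring double bond is sp² and brings one electron to the p orbital; each =N– nitrogen is pyridine-type (lone pair in the sp² plane, one electron in the p orbital); the boron has an empty p orbital); the conjugation is uninterrupted.
Adding the contributions, 4 × 2 = 8 from the double-bond units + 0 from the BH atom = 8.
A 4n π count (8, n = 2) in a planar conjugated ring means antiaromatic.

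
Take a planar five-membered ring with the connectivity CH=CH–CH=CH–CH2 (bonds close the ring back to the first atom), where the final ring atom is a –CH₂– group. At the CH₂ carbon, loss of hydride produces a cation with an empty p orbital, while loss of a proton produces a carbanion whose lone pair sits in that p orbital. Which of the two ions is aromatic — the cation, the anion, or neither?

The anion

Once that carbon is sp², every ring atom has a p orbital and both ions are fully conjugated.
Cation: 2 × 2 + 0 = 4 π electrons → 4(1), antiaromatic.
Anion: 2 × 2 + 2 = 6 π electrons → 4(1)+2, aromatic.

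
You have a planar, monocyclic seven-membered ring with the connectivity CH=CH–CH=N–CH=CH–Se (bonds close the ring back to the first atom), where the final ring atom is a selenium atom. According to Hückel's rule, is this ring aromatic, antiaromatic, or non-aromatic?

Antiaromatic

The p orbitals form a continuous loop: the double-bond atoms are sp², each contributing one p electron; each sp² =N– keeps its lone pair in-plane and puts one electron into the π system; the selenium donates one lone pair from its p orbital. The ring is fully conjugated.
Adding the contributions, 3 × 2 = 6 from the double-bond units + 2 from the Se atom = 8.
8 is a 4n count (n = 2), so the planar conjugated ring is antiaromatic.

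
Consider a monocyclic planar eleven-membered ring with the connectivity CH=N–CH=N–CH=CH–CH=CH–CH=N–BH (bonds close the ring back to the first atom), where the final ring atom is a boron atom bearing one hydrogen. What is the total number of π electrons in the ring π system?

Check conjugation: the double-bond atoms are sp², each contributing one p electron; each =N– nitrogen is pyridine-type (lone pair in the sp² plane, one electron in the p orbital); the boron has an empty p orbital — every position has a p orbital, so the cyclic π system is continuous.
Counting π electrons: 5 × 2 = 10 from the double-bond units + 0 from the BH atom = 10.

10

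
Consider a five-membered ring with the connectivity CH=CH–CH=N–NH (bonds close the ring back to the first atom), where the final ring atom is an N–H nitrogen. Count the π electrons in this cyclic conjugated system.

6

Every ring atom contributes a p orbital perpendicular to the ring (every atom in a ring double bond is sp² and brings one electron to the p orbital; each =N– nitrogen is pyridine-type (lone pair in the sp² plane, one electron in the p orbital); the pyrrole-type nitrogen donates its lone pair from the p orbital), so the π system is cyclic and fully conjugated.
Adding the contributions, 2 × 2 = 4 from the double-bond units + 2 from the NH atom = 6.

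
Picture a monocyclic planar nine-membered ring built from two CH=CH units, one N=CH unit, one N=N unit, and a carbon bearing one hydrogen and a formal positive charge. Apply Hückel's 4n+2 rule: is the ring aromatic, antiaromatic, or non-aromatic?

All ring atoms are sp² and supply a p orbital to the ring (every atom in a ring double bond is sp² and brings one electron to the p orbital; each =N– nitrogen is pyridine-type (lone pair in the sp² plane, one electron in the p orbital); the carbocation has an empty p orbital); the conjugation is uninterrupted.
π-electron count: 4 × 2 = 8 from the double-bond units + 0 from the CH(+) atom = 8.
8 is a 4n count (n = 2), so the planar conjugated ring is antiaromatic.

Antiaromatic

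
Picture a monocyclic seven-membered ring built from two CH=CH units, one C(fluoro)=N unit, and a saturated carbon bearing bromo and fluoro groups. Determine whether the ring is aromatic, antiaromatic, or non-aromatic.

Non-aromatic

Because that saturated carbon is sp³ and has no p orbital in the ring π system at the C(bromo)(fluoro) position, the π system cannot extend all the way around the ring.
A ring that is not fully conjugated cannot be aromatic or antiaromatic regardless of its π-electron count.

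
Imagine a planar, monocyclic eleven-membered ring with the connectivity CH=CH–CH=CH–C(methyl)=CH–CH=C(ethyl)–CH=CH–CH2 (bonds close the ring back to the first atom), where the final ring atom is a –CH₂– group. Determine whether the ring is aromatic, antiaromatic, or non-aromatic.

Non-aromatic

The CH2 position has four σ bonds — the tetrahedral CH₂ carbon is sp³ and has no p orbital in the ring π system — so the cyclic conjugation is interrupted.
Without a continuous loop of overlapping p orbitals the Hückel electron count never comes into play.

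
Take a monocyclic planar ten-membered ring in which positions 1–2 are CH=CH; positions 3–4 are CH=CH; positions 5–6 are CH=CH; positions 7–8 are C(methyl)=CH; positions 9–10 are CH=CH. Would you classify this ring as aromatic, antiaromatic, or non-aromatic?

Aromatic

Check conjugation: each doubly-bonded ring atom is sp² with one p-orbital electron — every position has a p orbital, so the cyclic π system is continuous.
Tallying contributions gives 5 × 2 = 10 from the 5 double-bond units.
Since 10 = 4·2 + 2, the ring meets the 4n+2 criterion.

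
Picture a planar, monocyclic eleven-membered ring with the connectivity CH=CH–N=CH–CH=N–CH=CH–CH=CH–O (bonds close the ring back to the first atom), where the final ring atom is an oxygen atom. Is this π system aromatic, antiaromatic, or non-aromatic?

The p orbitals form a continuous loop: each doubly-bonded ring atom is sp² with one p-orbital electron; each sp² =N– keeps its lone pair in-plane and puts one electron into the π system; the oxygen donates one lone pair from its p orbital. The ring is fully conjugated.
Tallying contributions gives 5 × 2 = 10 from the double-bond units + 2 from the O atom = 12.
12 is a 4n count (n = 3), so the planar conjugated ring is antiaromatic.

Antiaromatic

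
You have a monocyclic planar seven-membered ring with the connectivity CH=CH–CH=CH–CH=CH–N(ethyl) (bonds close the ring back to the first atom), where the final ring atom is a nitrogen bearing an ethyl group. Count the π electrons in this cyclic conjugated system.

8

The p orbitals form a continuous loop: every atom in a ring double bond is sp² and brings one electron to the p orbital; the pyrrole-type nitrogen donates its lone pair from the p orbital. The ring is fully conjugated.
Tallying contributions gives 3 × 2 = 6 from the double-bond units + 2 from the N(ethyl) atom = 8.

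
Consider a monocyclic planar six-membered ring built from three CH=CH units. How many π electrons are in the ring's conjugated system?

6

Check conjugation: the double-bond atoms are sp², each contributing one p electron — every position has a p orbital, so the cyclic π system is continuous.
Adding the contributions, 3 × 2 = 6 from the 3 double-bond units.
(The species described is benzene.)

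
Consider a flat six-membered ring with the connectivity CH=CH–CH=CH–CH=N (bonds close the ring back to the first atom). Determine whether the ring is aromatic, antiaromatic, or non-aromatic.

Aromatic

Check conjugation: the double-bond atoms are sp², each contributing one p electron; the doubly-bonded nitrogens are pyridine-type — their lone pairs lie in the ring plane, leaving one electron in the p orbital — every position has a p orbital, so the cyclic π system is continuous.
Adding the contributions, 3 × 2 = 6 from the 3 double-bond units.
With 6 π electrons (n = 1), the Hückel 4n+2 condition holds.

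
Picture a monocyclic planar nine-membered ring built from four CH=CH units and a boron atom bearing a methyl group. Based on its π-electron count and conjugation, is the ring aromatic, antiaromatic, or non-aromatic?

All ring atoms are sp² and supply a p orbital to the ring (every atom in a ring double bond is sp² and brings one electron to the p orbital; the boron has an empty p orbital); the conjugation is uninterrupted.
Tallying contributions gives 4 × 2 = 8 from the double-bond units + 0 from the B(methyl) atom = 8.
With 8 = 4·2 π electrons, Hückel's rule classifies the planar ring as antiaromatic.

Antiaromatic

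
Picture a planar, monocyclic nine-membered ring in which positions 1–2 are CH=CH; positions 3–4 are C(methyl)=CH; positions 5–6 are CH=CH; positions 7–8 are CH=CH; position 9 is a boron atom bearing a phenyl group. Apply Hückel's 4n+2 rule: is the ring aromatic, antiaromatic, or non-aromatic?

All ring atoms are sp² and supply a p orbital to the ring (the double-bond atoms are sp², each contributing one p electron; the boron has an empty p orbital); the conjugation is uninterrupted.
Tallying contributions gives 4 × 2 = 8 from the double-bond units + 0 from the B(phenyl) atom = 8.
A 4n π count (8, n = 2) in a planar conjugated ring means antiaromatic.

Antiaromatic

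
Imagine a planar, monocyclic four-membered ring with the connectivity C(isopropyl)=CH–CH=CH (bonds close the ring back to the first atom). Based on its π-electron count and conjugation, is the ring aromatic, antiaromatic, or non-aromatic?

All ring atoms are sp² and supply a p orbital to the ring (each doubly-bonded ring atom is sp² with one p-orbital electron); the conjugation is uninterrupted.
Tallying contributions gives 2 × 2 = 4 from the 2 double-bond units.
With 4 = 4·1 π electrons, Hückel's rule classifies the planar ring as antiaromatic.

Antiaromatic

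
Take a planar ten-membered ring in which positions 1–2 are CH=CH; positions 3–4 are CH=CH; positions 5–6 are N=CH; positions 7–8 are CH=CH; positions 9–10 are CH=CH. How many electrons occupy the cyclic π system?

All ring atoms are sp² and supply a p orbital to the ring (the double-bond atoms are sp², each contributing one p electron; each sp² =N– keeps its lone pair in-plane and puts one electron into the π system); the conjugation is uninterrupted.
Tallying contributions gives 5 × 2 = 10 from the 5 double-bond units.

10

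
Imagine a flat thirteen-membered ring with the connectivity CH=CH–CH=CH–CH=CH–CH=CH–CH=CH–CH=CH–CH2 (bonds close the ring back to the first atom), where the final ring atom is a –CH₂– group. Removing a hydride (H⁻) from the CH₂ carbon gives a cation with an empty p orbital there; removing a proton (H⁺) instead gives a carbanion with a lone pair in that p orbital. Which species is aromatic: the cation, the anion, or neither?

The anion

Both ions have a continuous loop of p orbitals — each ring atom is sp².
Cation: 6 × 2 + 0 = 12 π electrons → 4(3), antiaromatic.
Anion: 6 × 2 + 2 = 14 π electrons → 4(3)+2, aromatic.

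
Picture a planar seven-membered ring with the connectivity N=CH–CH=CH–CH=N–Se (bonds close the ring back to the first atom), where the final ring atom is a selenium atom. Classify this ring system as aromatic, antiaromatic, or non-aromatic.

Every ring atom contributes a p orbital perpendicular to the ring (every atom in a ring double bond is sp² and brings one electron to the p orbital; each sp² =N– keeps its lone pair in-plane and puts one electron into the π system; the selenium donates one lone pair from its p orbital), so the π system is cyclic and fully conjugated.
Counting π electrons: 3 × 2 = 6 from the double-bond units + 2 from the Se atom = 8.
8 is a 4n count (n = 2), so the planar conjugated ring is antiaromatic.

Antiaromatic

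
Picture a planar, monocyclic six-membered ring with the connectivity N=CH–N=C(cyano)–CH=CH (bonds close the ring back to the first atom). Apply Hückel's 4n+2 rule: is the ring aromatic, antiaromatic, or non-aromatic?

Aromatic

The p orbitals form a continuous loop: every atom in a ring double bond is sp² and brings one electron to the p orbital; each sp² =N– keeps its lone pair in-plane and puts one electron into the π system. The ring is fully conjugated.
Adding the contributions, 3 × 2 = 6 from the 3 double-bond units.
6 = 4(1) + 2, which satisfies Hückel's 4n+2 rule.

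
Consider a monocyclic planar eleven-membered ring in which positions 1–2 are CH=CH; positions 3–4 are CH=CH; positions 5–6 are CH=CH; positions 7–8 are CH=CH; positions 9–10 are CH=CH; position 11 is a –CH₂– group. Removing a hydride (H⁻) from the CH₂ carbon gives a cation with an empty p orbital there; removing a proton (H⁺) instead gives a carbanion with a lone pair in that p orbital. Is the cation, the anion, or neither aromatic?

In either ion the ring is fully conjugated: every atom, including the new sp² carbon, supplies a p orbital.
Cation: 5 × 2 + 0 = 10 π electrons → 4(2)+2, aromatic.
Anion: 5 × 2 + 2 = 12 π electrons → 4(3), antiaromatic.

The cation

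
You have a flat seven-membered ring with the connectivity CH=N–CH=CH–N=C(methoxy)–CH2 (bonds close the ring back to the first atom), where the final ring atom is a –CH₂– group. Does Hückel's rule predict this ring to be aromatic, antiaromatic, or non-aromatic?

The CH2 position has four σ bonds — the tetrahedral CH₂ carbon is sp³ and has no p orbital in the ring π system — so the cyclic conjugation is interrupted.
A ring that is not fully conjugated cannot be aromatic or antiaromatic regardless of its π-electron count.

Non-aromatic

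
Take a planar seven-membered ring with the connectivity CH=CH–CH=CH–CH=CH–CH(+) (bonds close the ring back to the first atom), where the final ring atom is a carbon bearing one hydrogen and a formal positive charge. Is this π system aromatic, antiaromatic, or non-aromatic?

Aromatic

Check conjugation: each doubly-bonded ring atom is sp² with one p-orbital electron; the carbocation has an empty p orbital — every position has a p orbital, so the cyclic π system is continuous.
Counting π electrons: 3 × 2 = 6 from the double-bond units + 0 from the CH(+) atom = 6.
Since 6 = 4·1 + 2, the ring meets the 4n+2 criterion.
This is the tropylium cation.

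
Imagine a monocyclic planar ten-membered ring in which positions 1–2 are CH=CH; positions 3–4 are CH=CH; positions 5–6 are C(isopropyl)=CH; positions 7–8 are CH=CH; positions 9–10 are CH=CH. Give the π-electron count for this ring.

10

Check conjugation: the double-bond atoms are sp², each contributing one p electron — every position has a p orbital, so the cyclic π system is continuous.
Tallying contributions gives 5 × 2 = 10 from the 5 double-bond units.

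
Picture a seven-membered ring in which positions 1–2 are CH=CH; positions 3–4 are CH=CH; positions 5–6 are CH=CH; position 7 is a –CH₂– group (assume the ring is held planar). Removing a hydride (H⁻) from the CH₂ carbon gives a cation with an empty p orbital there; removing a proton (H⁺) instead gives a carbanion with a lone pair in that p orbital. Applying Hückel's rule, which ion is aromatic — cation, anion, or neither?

Once that carbon is sp², every ring atom has a p orbital and both ions are fully conjugated.
Cation: 3 × 2 + 0 = 6 π electrons → 4(1)+2, aromatic.
Anion: 3 × 2 + 2 = 8 π electrons → 4(2), antiaromatic.

The cation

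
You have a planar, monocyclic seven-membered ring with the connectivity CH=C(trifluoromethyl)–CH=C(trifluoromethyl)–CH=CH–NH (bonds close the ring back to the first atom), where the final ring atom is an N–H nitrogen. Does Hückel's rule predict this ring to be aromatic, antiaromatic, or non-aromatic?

Check conjugation: every atom in a ring double bond is sp² and brings one electron to the p orbital; the pyrrole-type nitrogen donates its lone pair from the p orbital — every position has a p orbital, so the cyclic π system is continuous.
Counting π electrons: 3 × 2 = 6 from the double-bond units + 2 from the NH atom = 8.
A 4n π count (8, n = 2) in a planar conjugated ring means antiaromatic.

Antiaromatic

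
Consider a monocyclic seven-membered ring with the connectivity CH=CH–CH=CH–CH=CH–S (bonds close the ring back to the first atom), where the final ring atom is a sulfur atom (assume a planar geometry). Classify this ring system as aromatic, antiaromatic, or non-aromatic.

Antiaromatic

The p orbitals form a continuous loop: every atom in a ring double bond is sp² and brings one electron to the p orbital; the sulfur donates one lone pair from its p orbital. The ring is fully conjugated.
Tallying contributions gives 3 × 2 = 6 from the double-bond units + 2 from the S atom = 8.
8 = 4(2); a planar, fully conjugated 4n system is antiaromatic.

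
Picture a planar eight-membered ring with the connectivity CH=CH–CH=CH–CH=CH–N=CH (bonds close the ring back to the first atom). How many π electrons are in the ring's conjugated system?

Every ring atom contributes a p orbital perpendicular to the ring (each doubly-bonded ring atom is sp² with one p-orbital electron; the doubly-bonded nitrogens are pyridine-type — their lone pairs lie in the ring plane, leaving one electron in the p orbital), so the π system is cyclic and fully conjugated.
Tallying contributions gives 4 × 2 = 8 from the 4 double-bond units.

8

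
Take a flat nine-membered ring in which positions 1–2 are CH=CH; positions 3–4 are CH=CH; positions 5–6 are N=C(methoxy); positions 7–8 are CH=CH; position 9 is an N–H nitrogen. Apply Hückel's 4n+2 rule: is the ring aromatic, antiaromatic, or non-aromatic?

Every ring atom contributes a p orbital perpendicular to the ring (every atom in a ring double bond is sp² and brings one electron to the p orbital; each sp² =N– keeps its lone pair in-plane and puts one electron into the π system; the pyrrole-type nitrogen donates its lone pair from the p orbital), so the π system is cyclic and fully conjugated.
π-electron count: 4 × 2 = 8 from the double-bond units + 2 from the NH atom = 10.
10 = 4(2) + 2, which satisfies Hückel's 4n+2 rule.

Aromatic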